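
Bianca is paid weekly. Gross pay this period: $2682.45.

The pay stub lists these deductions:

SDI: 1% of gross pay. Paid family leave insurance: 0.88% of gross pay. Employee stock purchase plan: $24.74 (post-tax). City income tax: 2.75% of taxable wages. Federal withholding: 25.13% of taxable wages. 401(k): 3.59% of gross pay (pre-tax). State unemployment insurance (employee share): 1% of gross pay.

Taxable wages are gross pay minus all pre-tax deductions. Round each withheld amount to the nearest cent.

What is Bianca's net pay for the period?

401(k): $2682.45 × 0.0359 = $96.30
Taxable wages = $2682.45 − $96.30 = $2586.15
City income tax: $2586.15 × 0.0275 = $71.12
Federal withholding: $2586.15 × 0.2513 = $649.90
SDI: $2682.45 × 0.01 = $26.82
State unemployment insurance (employee share): $2682.45 × 0.01 = $26.82
Paid family leave insurance: $2682.45 × 0.0088 = $23.61
Employee stock purchase plan: $24.74
Total deductions = $96.30 + $71.12 + $649.90 + $26.82 + $26.82 + $23.61 + $24.74 = $919.31
Net pay = $2682.45 − $919.31 = $1763.14

$1763.14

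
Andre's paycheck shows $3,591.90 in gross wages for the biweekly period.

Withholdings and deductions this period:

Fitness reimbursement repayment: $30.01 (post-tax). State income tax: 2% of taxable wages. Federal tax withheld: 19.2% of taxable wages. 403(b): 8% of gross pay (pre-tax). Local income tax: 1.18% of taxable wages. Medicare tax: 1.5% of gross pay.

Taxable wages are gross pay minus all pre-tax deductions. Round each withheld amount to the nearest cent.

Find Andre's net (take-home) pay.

403(b): $3,591.90 × 0.08 = $287.35
Taxable wages = $3,591.90 − $287.35 = $3,304.55
Federal tax withheld: $3,304.55 × 0.192 = $634.47
State income tax: $3,304.55 × 0.02 = $66.09
Local income tax: $3,304.55 × 0.0118 = $38.99
Medicare tax: $3,591.90 × 0.015 = $53.88
Fitness reimbursement repayment: $30.01
Total deductions = $287.35 + $634.47 + $66.09 + $38.99 + $53.88 + $30.01 = $1,110.79
Net pay = $3,591.90 − $1,110.79 = $2,481.11

$2,481.11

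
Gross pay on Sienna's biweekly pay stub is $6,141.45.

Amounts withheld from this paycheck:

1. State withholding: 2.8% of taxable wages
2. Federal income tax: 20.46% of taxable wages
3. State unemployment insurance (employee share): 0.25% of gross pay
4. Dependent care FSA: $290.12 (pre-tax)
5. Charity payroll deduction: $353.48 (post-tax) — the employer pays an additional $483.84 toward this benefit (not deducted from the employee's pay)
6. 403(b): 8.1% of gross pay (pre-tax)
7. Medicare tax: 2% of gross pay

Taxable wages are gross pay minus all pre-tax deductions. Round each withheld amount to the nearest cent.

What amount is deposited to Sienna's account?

$3,616.90

403(b): $6,141.45 × 0.081 = $497.46
Dependent care FSA: $290.12
Pre-tax total = $497.46 + $290.12 = $787.58
Taxable wages = $6,141.45 − $787.58 = $5,353.87
Federal income tax: $5,353.87 × 0.2046 = $1,095.40
State withholding: $5,353.87 × 0.028 = $149.91
Medicare tax: $6,141.45 × 0.02 = $122.83
State unemployment insurance (employee share): $6,141.45 × 0.0025 = $15.35
Charity payroll deduction: $353.48
(Employer's $483.84 toward charity payroll deduction is not withheld from the employee.)
Total deductions = $497.46 + $290.12 + $1,095.40 + $149.91 + $122.83 + $15.35 + $353.48 = $2,524.55
Net pay = $6,141.45 − $2,524.55 = $3,616.90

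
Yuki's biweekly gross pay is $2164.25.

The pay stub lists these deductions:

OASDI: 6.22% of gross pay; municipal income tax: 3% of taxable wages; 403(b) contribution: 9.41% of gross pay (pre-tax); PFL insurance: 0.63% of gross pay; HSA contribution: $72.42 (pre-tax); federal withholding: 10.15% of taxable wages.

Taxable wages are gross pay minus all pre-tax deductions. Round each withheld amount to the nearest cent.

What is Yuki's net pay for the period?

HSA contribution: $72.42
403(b) contribution: $2164.25 × 0.0941 = $203.66
Pre-tax total = $72.42 + $203.66 = $276.08
Taxable wages = $2164.25 − $276.08 = $1888.17
Federal withholding: $1888.17 × 0.1015 = $191.65
Municipal income tax: $1888.17 × 0.03 = $56.65
PFL insurance: $2164.25 × 0.0063 = $13.63
OASDI: $2164.25 × 0.0622 = $134.62
Total deductions = $72.42 + $203.66 + $191.65 + $56.65 + $13.63 + $134.62 = $672.63
Net pay = $2164.25 − $672.63 = $1491.62

$1491.62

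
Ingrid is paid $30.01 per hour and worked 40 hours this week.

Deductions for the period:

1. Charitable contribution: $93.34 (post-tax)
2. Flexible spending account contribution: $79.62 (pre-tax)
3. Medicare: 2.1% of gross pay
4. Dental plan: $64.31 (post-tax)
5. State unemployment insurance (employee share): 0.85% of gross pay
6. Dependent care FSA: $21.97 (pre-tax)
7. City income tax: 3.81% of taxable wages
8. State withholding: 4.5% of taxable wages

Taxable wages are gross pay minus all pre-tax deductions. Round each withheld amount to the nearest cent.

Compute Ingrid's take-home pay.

Gross pay: 40 × $30.01 = $1,200.40
Dependent care FSA: $21.97
Flexible spending account contribution: $79.62
Pre-tax total = $21.97 + $79.62 = $101.59
Taxable wages = $1,200.40 − $101.59 = $1,098.81
State withholding: $1,098.81 × 0.045 = $49.45
City income tax: $1,098.81 × 0.0381 = $41.86
Medicare: $1,200.40 × 0.021 = $25.21
State unemployment insurance (employee share): $1,200.40 × 0.0085 = $10.20
Charitable contribution: $93.34
Dental plan: $64.31
Total deductions = $21.97 + $79.62 + $49.45 + $41.86 + $25.21 + $10.20 + $93.34 + $64.31 = $385.96
Net pay = $1,200.40 − $385.96 = $814.44

$814.44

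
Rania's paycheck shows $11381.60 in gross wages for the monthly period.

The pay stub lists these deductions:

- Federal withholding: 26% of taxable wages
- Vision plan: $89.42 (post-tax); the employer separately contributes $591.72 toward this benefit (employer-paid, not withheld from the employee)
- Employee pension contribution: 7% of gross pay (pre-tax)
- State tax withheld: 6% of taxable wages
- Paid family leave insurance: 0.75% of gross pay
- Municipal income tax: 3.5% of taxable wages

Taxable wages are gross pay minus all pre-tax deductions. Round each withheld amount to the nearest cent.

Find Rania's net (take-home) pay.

$6652.48

Employee pension contribution: $11381.60 × 0.07 = $796.71
Taxable wages = $11381.60 − $796.71 = $10584.89
Federal withholding: $10584.89 × 0.26 = $2752.07
State tax withheld: $10584.89 × 0.06 = $635.09
Municipal income tax: $10584.89 × 0.035 = $370.47
Paid family leave insurance: $11381.60 × 0.0075 = $85.36
Vision plan: $89.42
(Employer's $591.72 toward vision plan is not withheld from the employee.)
Total deductions = $796.71 + $2752.07 + $635.09 + $370.47 + $85.36 + $89.42 = $4729.12
Net pay = $11381.60 − $4729.12 = $6652.48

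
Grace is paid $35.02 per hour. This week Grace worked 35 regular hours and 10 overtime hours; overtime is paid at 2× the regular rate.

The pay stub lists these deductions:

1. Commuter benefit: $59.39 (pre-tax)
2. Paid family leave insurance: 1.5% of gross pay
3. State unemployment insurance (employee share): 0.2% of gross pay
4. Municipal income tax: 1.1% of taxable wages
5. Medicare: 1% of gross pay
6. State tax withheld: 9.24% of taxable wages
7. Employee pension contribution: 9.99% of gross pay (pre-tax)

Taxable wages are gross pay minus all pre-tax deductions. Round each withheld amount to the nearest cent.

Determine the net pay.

$1449.17

Regular pay: 35 × $35.02 = $1225.70
Overtime pay: 10 × $35.02 × 2 = $700.40
Gross pay = $1225.70 + $700.40 = $1926.10
Commuter benefit: $59.39
Employee pension contribution: $1926.10 × 0.0999 = $192.42
Pre-tax total = $59.39 + $192.42 = $251.81
Taxable wages = $1926.10 − $251.81 = $1674.29
State tax withheld: $1674.29 × 0.0924 = $154.70
Municipal income tax: $1674.29 × 0.011 = $18.42
State unemployment insurance (employee share): $1926.10 × 0.002 = $3.85
Medicare: $1926.10 × 0.01 = $19.26
Paid family leave insurance: $1926.10 × 0.015 = $28.89
Total deductions = $59.39 + $192.42 + $154.70 + $18.42 + $3.85 + $19.26 + $28.89 = $476.93
Net pay = $1926.10 − $476.93 = $1449.17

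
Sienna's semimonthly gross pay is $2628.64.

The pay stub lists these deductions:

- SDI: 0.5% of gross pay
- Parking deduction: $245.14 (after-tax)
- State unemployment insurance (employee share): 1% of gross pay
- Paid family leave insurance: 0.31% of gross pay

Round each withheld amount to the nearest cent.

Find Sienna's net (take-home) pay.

$2335.92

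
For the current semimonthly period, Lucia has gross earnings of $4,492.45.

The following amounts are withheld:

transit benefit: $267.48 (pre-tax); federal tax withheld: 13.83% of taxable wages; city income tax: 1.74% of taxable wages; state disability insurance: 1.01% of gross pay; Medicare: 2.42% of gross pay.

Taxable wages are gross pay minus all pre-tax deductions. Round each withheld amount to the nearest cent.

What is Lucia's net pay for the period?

Transit benefit: $267.48
Taxable wages = $4,492.45 − $267.48 = $4,224.97
Federal tax withheld: $4,224.97 × 0.1383 = $584.31
City income tax: $4,224.97 × 0.0174 = $73.51
Medicare: $4,492.45 × 0.0242 = $108.72
State disability insurance: $4,492.45 × 0.0101 = $45.37
Total deductions = $267.48 + $584.31 + $73.51 + $108.72 + $45.37 = $1,079.39
Net pay = $4,492.45 − $1,079.39 = $3,413.06

$3,413.06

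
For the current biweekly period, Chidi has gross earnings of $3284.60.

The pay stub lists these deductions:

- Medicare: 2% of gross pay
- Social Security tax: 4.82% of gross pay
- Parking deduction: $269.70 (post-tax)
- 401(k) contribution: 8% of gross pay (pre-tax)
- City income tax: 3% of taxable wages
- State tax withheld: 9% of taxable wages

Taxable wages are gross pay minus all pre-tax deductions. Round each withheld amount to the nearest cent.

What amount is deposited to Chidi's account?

$2165.51

401(k) contribution: $3284.60 × 0.08 = $262.77
Taxable wages = $3284.60 − $262.77 = $3021.83
State tax withheld: $3021.83 × 0.09 = $271.96
City income tax: $3021.83 × 0.03 = $90.65
Medicare: $3284.60 × 0.02 = $65.69
Social Security tax: $3284.60 × 0.0482 = $158.32
Parking deduction: $269.70
Total deductions = $262.77 + $271.96 + $90.65 + $65.69 + $158.32 + $269.70 = $1119.09
Net pay = $3284.60 − $1119.09 = $2165.51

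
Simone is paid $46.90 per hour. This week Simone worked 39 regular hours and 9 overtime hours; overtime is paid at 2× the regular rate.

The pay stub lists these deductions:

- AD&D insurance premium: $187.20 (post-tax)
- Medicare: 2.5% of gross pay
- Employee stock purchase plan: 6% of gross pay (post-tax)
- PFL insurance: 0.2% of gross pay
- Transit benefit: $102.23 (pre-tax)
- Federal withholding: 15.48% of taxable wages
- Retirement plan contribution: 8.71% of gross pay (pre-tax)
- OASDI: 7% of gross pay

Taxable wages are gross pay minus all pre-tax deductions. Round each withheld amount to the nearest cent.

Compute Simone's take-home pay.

$1,369.36

Regular pay: 39 × $46.90 = $1,829.10
Overtime pay: 9 × $46.90 × 2 = $844.20
Gross pay = $1,829.10 + $844.20 = $2,673.30
Retirement plan contribution: $2,673.30 × 0.0871 = $232.84
Transit benefit: $102.23
Pre-tax total = $232.84 + $102.23 = $335.07
Taxable wages = $2,673.30 − $335.07 = $2,338.23
Federal withholding: $2,338.23 × 0.1548 = $361.96
PFL insurance: $2,673.30 × 0.002 = $5.35
Medicare: $2,673.30 × 0.025 = $66.83
OASDI: $2,673.30 × 0.07 = $187.13
AD&D insurance premium: $187.20
Employee stock purchase plan: $2,673.30 × 0.06 = $160.40
Total deductions = $232.84 + $102.23 + $361.96 + $5.35 + $66.83 + $187.13 + $187.20 + $160.40 = $1,303.94
Net pay = $2,673.30 − $1,303.94 = $1,369.36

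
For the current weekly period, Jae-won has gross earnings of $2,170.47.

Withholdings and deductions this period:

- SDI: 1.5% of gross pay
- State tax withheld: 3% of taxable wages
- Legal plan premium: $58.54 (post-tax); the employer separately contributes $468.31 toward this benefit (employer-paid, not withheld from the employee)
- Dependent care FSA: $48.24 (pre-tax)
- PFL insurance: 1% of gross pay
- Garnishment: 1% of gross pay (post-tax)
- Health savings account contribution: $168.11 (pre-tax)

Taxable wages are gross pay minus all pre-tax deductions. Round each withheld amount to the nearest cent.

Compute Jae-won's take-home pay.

$1,761.00

Dependent care FSA: $48.24
Health savings account contribution: $168.11
Pre-tax total = $48.24 + $168.11 = $216.35
Taxable wages = $2,170.47 − $216.35 = $1,954.12
State tax withheld: $1,954.12 × 0.03 = $58.62
SDI: $2,170.47 × 0.015 = $32.56
PFL insurance: $2,170.47 × 0.01 = $21.70
Garnishment: $2,170.47 × 0.01 = $21.70
Legal plan premium: $58.54
(Employer's $468.31 toward legal plan premium is not withheld from the employee.)
Total deductions = $48.24 + $168.11 + $58.62 + $32.56 + $21.70 + $21.70 + $58.54 = $409.47
Net pay = $2,170.47 − $409.47 = $1,761.00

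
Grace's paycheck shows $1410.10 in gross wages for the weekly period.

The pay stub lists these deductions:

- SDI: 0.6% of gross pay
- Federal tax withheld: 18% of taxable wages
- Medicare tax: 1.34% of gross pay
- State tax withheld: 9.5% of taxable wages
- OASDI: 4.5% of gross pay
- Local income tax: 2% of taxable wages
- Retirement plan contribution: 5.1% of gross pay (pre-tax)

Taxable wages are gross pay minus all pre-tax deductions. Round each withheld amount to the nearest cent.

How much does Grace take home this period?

$852.61

Retirement plan contribution: $1410.10 × 0.051 = $71.92
Taxable wages = $1410.10 − $71.92 = $1338.18
Federal tax withheld: $1338.18 × 0.18 = $240.87
Local income tax: $1338.18 × 0.02 = $26.76
State tax withheld: $1338.18 × 0.095 = $127.13
Medicare tax: $1410.10 × 0.0134 = $18.90
SDI: $1410.10 × 0.006 = $8.46
OASDI: $1410.10 × 0.045 = $63.45
Total deductions = $71.92 + $240.87 + $26.76 + $127.13 + $18.90 + $8.46 + $63.45 = $557.49
Net pay = $1410.10 − $557.49 = $852.61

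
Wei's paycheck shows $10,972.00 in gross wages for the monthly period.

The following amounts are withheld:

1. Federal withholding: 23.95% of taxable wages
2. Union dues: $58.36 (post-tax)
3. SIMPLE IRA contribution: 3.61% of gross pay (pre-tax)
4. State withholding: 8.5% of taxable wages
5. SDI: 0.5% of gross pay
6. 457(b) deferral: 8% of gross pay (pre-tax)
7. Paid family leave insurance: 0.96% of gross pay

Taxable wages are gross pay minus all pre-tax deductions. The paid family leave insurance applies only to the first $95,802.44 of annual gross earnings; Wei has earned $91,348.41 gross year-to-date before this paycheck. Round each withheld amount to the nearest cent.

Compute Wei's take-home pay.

$6,395.12

457(b) deferral: $10,972.00 × 0.08 = $877.76
SIMPLE IRA contribution: $10,972.00 × 0.0361 = $396.09
Pre-tax total = $877.76 + $396.09 = $1,273.85
Taxable wages = $10,972.00 − $1,273.85 = $9,698.15
State withholding: $9,698.15 × 0.085 = $824.34
Federal withholding: $9,698.15 × 0.2395 = $2,322.71
SDI: $10,972.00 × 0.005 = $54.86
Paid family leave insurance: only $95,802.44 − $91,348.41 = $4,454.03 of this check is subject → $4,454.03 × 0.0096 = $42.76
Union dues: $58.36
Total deductions = $877.76 + $396.09 + $824.34 + $2,322.71 + $54.86 + $42.76 + $58.36 = $4,576.88
Net pay = $10,972.00 − $4,576.88 = $6,395.12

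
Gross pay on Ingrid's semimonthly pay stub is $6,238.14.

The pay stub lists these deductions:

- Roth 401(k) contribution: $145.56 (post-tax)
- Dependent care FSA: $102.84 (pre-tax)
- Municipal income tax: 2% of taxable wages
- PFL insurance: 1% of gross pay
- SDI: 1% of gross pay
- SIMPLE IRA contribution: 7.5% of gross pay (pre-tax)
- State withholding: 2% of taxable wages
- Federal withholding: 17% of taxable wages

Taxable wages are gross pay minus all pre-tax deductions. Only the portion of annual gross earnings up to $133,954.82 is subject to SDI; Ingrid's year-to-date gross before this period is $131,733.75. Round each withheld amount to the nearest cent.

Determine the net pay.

$4,247.13

Dependent care FSA: $102.84
SIMPLE IRA contribution: $6,238.14 × 0.075 = $467.86
Pre-tax total = $102.84 + $467.86 = $570.70
Taxable wages = $6,238.14 − $570.70 = $5,667.44
State withholding: $5,667.44 × 0.02 = $113.35
Municipal income tax: $5,667.44 × 0.02 = $113.35
Federal withholding: $5,667.44 × 0.17 = $963.46
PFL insurance: $6,238.14 × 0.01 = $62.38
SDI: only $133,954.82 − $131,733.75 = $2,221.07 of this check is subject → $2,221.07 × 0.01 = $22.21
Roth 401(k) contribution: $145.56
Total deductions = $102.84 + $467.86 + $113.35 + $113.35 + $963.46 + $62.38 + $22.21 + $145.56 = $1,991.01
Net pay = $6,238.14 − $1,991.01 = $4,247.13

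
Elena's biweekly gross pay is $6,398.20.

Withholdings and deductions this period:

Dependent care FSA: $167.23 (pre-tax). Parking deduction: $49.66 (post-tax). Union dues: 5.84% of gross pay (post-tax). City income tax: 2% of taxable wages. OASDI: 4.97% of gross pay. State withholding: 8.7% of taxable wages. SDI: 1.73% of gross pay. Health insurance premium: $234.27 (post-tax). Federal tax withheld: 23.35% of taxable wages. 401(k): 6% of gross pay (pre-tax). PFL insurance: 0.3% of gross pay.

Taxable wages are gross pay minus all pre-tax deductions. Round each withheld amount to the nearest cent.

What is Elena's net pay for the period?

Dependent care FSA: $167.23
401(k): $6,398.20 × 0.06 = $383.89
Pre-tax total = $167.23 + $383.89 = $551.12
Taxable wages = $6,398.20 − $551.12 = $5,847.08
Federal tax withheld: $5,847.08 × 0.2335 = $1,365.29
City income tax: $5,847.08 × 0.02 = $116.94
State withholding: $5,847.08 × 0.087 = $508.70
OASDI: $6,398.20 × 0.0497 = $317.99
SDI: $6,398.20 × 0.0173 = $110.69
PFL insurance: $6,398.20 × 0.003 = $19.19
Union dues: $6,398.20 × 0.0584 = $373.65
Parking deduction: $49.66
Health insurance premium: $234.27
Total deductions = $167.23 + $383.89 + $1,365.29 + $116.94 + $508.70 + $317.99 + $110.69 + $19.19 + $373.65 + $49.66 + $234.27 = $3,647.50
Net pay = $6,398.20 − $3,647.50 = $2,750.70

$2,750.70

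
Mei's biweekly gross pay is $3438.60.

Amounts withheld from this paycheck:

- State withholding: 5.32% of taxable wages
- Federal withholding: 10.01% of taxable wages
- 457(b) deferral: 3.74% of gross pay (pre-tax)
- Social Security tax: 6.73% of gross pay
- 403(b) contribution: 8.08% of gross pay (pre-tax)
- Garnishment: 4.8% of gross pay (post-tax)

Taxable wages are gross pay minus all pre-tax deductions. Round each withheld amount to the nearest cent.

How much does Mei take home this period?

457(b) deferral: $3438.60 × 0.0374 = $128.60
403(b) contribution: $3438.60 × 0.0808 = $277.84
Pre-tax total = $128.60 + $277.84 = $406.44
Taxable wages = $3438.60 − $406.44 = $3032.16
State withholding: $3032.16 × 0.0532 = $161.31
Federal withholding: $3032.16 × 0.1001 = $303.52
Social Security tax: $3438.60 × 0.0673 = $231.42
Garnishment: $3438.60 × 0.048 = $165.05
Total deductions = $128.60 + $277.84 + $161.31 + $303.52 + $231.42 + $165.05 = $1267.74
Net pay = $3438.60 − $1267.74 = $2170.86

$2170.86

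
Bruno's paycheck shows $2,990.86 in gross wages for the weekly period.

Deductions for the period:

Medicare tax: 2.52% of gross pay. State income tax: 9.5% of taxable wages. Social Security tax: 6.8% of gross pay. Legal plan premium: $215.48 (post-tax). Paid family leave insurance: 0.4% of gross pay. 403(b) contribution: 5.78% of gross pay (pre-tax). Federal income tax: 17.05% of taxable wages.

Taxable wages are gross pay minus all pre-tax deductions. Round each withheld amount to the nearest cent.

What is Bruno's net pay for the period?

403(b) contribution: $2,990.86 × 0.0578 = $172.87
Taxable wages = $2,990.86 − $172.87 = $2,817.99
Federal income tax: $2,817.99 × 0.1705 = $480.47
State income tax: $2,817.99 × 0.095 = $267.71
Social Security tax: $2,990.86 × 0.068 = $203.38
Paid family leave insurance: $2,990.86 × 0.004 = $11.96
Medicare tax: $2,990.86 × 0.0252 = $75.37
Legal plan premium: $215.48
Total deductions = $172.87 + $480.47 + $267.71 + $203.38 + $11.96 + $75.37 + $215.48 = $1,427.24
Net pay = $2,990.86 − $1,427.24 = $1,563.62

$1,563.62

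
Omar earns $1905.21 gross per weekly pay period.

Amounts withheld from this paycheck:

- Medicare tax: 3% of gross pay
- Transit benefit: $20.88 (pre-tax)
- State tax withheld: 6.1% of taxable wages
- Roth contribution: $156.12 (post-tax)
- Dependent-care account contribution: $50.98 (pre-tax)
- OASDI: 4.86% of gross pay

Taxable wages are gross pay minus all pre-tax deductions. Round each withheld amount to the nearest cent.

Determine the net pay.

$1415.65

Dependent-care account contribution: $50.98
Transit benefit: $20.88
Pre-tax total = $50.98 + $20.88 = $71.86
Taxable wages = $1905.21 − $71.86 = $1833.35
State tax withheld: $1833.35 × 0.061 = $111.83
Medicare tax: $1905.21 × 0.03 = $57.16
OASDI: $1905.21 × 0.0486 = $92.59
Roth contribution: $156.12
Total deductions = $50.98 + $20.88 + $111.83 + $57.16 + $92.59 + $156.12 = $489.56
Net pay = $1905.21 − $489.56 = $1415.65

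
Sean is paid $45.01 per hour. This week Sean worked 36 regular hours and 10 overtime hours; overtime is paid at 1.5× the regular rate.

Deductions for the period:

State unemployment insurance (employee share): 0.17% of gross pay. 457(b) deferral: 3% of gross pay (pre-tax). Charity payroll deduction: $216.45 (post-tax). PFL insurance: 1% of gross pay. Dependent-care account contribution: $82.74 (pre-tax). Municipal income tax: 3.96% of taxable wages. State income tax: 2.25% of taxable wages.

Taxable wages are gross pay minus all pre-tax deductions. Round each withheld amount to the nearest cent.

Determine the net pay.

$1,767.45

Regular pay: 36 × $45.01 = $1,620.36
Overtime pay: 10 × $45.01 × 1.5 = $675.15
Gross pay = $1,620.36 + $675.15 = $2,295.51
457(b) deferral: $2,295.51 × 0.03 = $68.87
Dependent-care account contribution: $82.74
Pre-tax total = $68.87 + $82.74 = $151.61
Taxable wages = $2,295.51 − $151.61 = $2,143.90
Municipal income tax: $2,143.90 × 0.0396 = $84.90
State income tax: $2,143.90 × 0.0225 = $48.24
PFL insurance: $2,295.51 × 0.01 = $22.96
State unemployment insurance (employee share): $2,295.51 × 0.0017 = $3.90
Charity payroll deduction: $216.45
Total deductions = $68.87 + $82.74 + $84.90 + $48.24 + $22.96 + $3.90 + $216.45 = $528.06
Net pay = $2,295.51 − $528.06 = $1,767.45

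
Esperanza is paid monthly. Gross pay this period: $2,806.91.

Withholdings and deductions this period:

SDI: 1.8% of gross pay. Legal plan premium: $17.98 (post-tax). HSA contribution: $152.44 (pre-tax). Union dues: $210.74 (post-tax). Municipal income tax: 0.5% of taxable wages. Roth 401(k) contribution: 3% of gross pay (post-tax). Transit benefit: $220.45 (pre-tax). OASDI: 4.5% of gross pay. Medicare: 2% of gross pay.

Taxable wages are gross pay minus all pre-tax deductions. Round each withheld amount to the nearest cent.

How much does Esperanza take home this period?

Transit benefit: $220.45
HSA contribution: $152.44
Pre-tax total = $220.45 + $152.44 = $372.89
Taxable wages = $2,806.91 − $372.89 = $2,434.02
Municipal income tax: $2,434.02 × 0.005 = $12.17
SDI: $2,806.91 × 0.018 = $50.52
OASDI: $2,806.91 × 0.045 = $126.31
Medicare: $2,806.91 × 0.02 = $56.14
Roth 401(k) contribution: $2,806.91 × 0.03 = $84.21
Union dues: $210.74
Legal plan premium: $17.98
Total deductions = $220.45 + $152.44 + $12.17 + $50.52 + $126.31 + $56.14 + $84.21 + $210.74 + $17.98 = $930.96
Net pay = $2,806.91 − $930.96 = $1,875.95

$1,875.95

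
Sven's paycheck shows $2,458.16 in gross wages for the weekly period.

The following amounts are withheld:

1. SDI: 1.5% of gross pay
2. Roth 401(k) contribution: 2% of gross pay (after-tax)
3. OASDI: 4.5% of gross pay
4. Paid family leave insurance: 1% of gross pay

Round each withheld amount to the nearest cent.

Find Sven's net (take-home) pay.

OASDI: $2,458.16 × 0.045 = $110.62
Paid family leave insurance: $2,458.16 × 0.01 = $24.58
SDI: $2,458.16 × 0.015 = $36.87
Roth 401(k) contribution: $2,458.16 × 0.02 = $49.16
Total deductions = $110.62 + $24.58 + $36.87 + $49.16 = $221.23
Net pay = $2,458.16 − $221.23 = $2,236.93

$2,236.93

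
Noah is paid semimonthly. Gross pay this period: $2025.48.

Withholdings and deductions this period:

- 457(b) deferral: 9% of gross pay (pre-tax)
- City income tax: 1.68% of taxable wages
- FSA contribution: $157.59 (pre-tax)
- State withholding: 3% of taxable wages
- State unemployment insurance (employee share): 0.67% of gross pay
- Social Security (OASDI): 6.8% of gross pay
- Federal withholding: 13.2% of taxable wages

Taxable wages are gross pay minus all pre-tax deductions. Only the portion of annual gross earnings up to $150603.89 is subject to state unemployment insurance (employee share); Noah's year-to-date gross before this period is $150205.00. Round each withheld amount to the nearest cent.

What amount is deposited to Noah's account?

$1243.81

FSA contribution: $157.59
457(b) deferral: $2025.48 × 0.09 = $182.29
Pre-tax total = $157.59 + $182.29 = $339.88
Taxable wages = $2025.48 − $339.88 = $1685.60
City income tax: $1685.60 × 0.0168 = $28.32
Federal withholding: $1685.60 × 0.132 = $222.50
State withholding: $1685.60 × 0.03 = $50.57
Social Security (OASDI): $2025.48 × 0.068 = $137.73
State unemployment insurance (employee share): only $150603.89 − $150205.00 = $398.89 of this check is subject → $398.89 × 0.0067 = $2.67
Total deductions = $157.59 + $182.29 + $28.32 + $222.50 + $50.57 + $137.73 + $2.67 = $781.67
Net pay = $2025.48 − $781.67 = $1243.81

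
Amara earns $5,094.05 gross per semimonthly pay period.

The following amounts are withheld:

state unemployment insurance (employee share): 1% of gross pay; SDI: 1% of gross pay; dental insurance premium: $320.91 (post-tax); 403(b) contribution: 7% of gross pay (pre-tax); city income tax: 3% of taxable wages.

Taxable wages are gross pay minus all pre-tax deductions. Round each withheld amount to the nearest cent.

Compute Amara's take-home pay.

403(b) contribution: $5,094.05 × 0.07 = $356.58
Taxable wages = $5,094.05 − $356.58 = $4,737.47
City income tax: $4,737.47 × 0.03 = $142.12
State unemployment insurance (employee share): $5,094.05 × 0.01 = $50.94
SDI: $5,094.05 × 0.01 = $50.94
Dental insurance premium: $320.91
Total deductions = $356.58 + $142.12 + $50.94 + $50.94 + $320.91 = $921.49
Net pay = $5,094.05 − $921.49 = $4,172.56

$4,172.56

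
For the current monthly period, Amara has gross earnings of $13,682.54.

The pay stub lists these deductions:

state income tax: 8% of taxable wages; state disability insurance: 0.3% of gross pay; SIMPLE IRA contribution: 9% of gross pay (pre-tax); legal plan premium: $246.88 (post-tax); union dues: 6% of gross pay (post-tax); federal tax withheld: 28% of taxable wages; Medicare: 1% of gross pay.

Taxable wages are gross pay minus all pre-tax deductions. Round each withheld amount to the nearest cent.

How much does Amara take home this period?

$6,723.00

SIMPLE IRA contribution: $13,682.54 × 0.09 = $1,231.43
Taxable wages = $13,682.54 − $1,231.43 = $12,451.11
State income tax: $12,451.11 × 0.08 = $996.09
Federal tax withheld: $12,451.11 × 0.28 = $3,486.31
State disability insurance: $13,682.54 × 0.003 = $41.05
Medicare: $13,682.54 × 0.01 = $136.83
Union dues: $13,682.54 × 0.06 = $820.95
Legal plan premium: $246.88
Total deductions = $1,231.43 + $996.09 + $3,486.31 + $41.05 + $136.83 + $820.95 + $246.88 = $6,959.54
Net pay = $13,682.54 − $6,959.54 = $6,723.00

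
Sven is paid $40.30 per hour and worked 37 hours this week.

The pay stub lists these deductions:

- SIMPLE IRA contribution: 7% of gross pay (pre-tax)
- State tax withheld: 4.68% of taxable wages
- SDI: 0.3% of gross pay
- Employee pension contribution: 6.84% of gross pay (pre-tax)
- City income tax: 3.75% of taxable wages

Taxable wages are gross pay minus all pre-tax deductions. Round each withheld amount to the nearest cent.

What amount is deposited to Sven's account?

$1171.95

Gross pay: 37 × $40.30 = $1491.10
Employee pension contribution: $1491.10 × 0.0684 = $101.99
SIMPLE IRA contribution: $1491.10 × 0.07 = $104.38
Pre-tax total = $101.99 + $104.38 = $206.37
Taxable wages = $1491.10 − $206.37 = $1284.73
State tax withheld: $1284.73 × 0.0468 = $60.13
City income tax: $1284.73 × 0.0375 = $48.18
SDI: $1491.10 × 0.003 = $4.47
Total deductions = $101.99 + $104.38 + $60.13 + $48.18 + $4.47 = $319.15
Net pay = $1491.10 − $319.15 = $1171.95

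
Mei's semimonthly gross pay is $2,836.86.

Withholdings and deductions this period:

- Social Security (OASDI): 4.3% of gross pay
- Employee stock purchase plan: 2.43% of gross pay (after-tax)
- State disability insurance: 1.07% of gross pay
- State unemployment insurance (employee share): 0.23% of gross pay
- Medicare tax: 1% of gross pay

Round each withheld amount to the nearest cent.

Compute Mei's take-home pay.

$2,580.70

Medicare tax: $2,836.86 × 0.01 = $28.37
State disability insurance: $2,836.86 × 0.0107 = $30.35
State unemployment insurance (employee share): $2,836.86 × 0.0023 = $6.52
Social Security (OASDI): $2,836.86 × 0.043 = $121.98
Employee stock purchase plan: $2,836.86 × 0.0243 = $68.94
Total deductions = $28.37 + $30.35 + $6.52 + $121.98 + $68.94 = $256.16
Net pay = $2,836.86 − $256.16 = $2,580.70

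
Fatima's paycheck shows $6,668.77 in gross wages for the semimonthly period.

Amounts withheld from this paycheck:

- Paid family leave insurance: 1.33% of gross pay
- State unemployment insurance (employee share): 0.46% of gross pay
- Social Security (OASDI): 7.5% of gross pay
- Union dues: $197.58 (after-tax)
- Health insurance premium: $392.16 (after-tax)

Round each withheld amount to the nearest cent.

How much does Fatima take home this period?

$5,459.50

State unemployment insurance (employee share): $6,668.77 × 0.0046 = $30.68
Paid family leave insurance: $6,668.77 × 0.0133 = $88.69
Social Security (OASDI): $6,668.77 × 0.075 = $500.16
Health insurance premium: $392.16
Union dues: $197.58
Total deductions = $30.68 + $88.69 + $500.16 + $392.16 + $197.58 = $1,209.27
Net pay = $6,668.77 − $1,209.27 = $5,459.50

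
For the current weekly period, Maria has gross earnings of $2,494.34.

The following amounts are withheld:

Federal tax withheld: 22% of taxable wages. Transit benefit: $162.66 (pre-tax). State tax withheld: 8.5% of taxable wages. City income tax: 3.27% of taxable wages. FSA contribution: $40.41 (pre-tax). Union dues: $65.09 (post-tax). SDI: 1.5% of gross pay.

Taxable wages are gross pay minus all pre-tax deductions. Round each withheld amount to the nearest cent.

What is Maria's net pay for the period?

$1,415.00

Transit benefit: $162.66
FSA contribution: $40.41
Pre-tax total = $162.66 + $40.41 = $203.07
Taxable wages = $2,494.34 − $203.07 = $2,291.27
Federal tax withheld: $2,291.27 × 0.22 = $504.08
State tax withheld: $2,291.27 × 0.085 = $194.76
City income tax: $2,291.27 × 0.0327 = $74.92
SDI: $2,494.34 × 0.015 = $37.42
Union dues: $65.09
Total deductions = $162.66 + $40.41 + $504.08 + $194.76 + $74.92 + $37.42 + $65.09 = $1,079.34
Net pay = $2,494.34 − $1,079.34 = $1,415.00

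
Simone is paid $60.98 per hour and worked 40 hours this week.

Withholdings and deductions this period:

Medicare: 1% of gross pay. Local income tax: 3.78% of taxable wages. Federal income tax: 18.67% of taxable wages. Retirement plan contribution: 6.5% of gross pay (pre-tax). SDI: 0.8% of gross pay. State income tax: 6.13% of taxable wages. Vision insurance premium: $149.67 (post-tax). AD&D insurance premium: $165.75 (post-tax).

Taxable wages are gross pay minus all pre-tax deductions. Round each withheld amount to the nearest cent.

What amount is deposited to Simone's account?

$1269.52

Gross pay: 40 × $60.98 = $2439.20
Retirement plan contribution: $2439.20 × 0.065 = $158.55
Taxable wages = $2439.20 − $158.55 = $2280.65
Local income tax: $2280.65 × 0.0378 = $86.21
State income tax: $2280.65 × 0.0613 = $139.80
Federal income tax: $2280.65 × 0.1867 = $425.80
SDI: $2439.20 × 0.008 = $19.51
Medicare: $2439.20 × 0.01 = $24.39
AD&D insurance premium: $165.75
Vision insurance premium: $149.67
Total deductions = $158.55 + $86.21 + $139.80 + $425.80 + $19.51 + $24.39 + $165.75 + $149.67 = $1169.68
Net pay = $2439.20 − $1169.68 = $1269.52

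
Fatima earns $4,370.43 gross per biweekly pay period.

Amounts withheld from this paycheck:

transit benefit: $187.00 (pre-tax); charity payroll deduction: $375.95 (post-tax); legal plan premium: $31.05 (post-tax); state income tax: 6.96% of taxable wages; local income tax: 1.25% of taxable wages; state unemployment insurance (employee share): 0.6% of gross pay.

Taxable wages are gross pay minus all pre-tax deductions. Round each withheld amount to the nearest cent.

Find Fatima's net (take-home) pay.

Transit benefit: $187.00
Taxable wages = $4,370.43 − $187.00 = $4,183.43
Local income tax: $4,183.43 × 0.0125 = $52.29
State income tax: $4,183.43 × 0.0696 = $291.17
State unemployment insurance (employee share): $4,370.43 × 0.006 = $26.22
Charity payroll deduction: $375.95
Legal plan premium: $31.05
Total deductions = $187.00 + $52.29 + $291.17 + $26.22 + $375.95 + $31.05 = $963.68
Net pay = $4,370.43 − $963.68 = $3,406.75

$3,406.75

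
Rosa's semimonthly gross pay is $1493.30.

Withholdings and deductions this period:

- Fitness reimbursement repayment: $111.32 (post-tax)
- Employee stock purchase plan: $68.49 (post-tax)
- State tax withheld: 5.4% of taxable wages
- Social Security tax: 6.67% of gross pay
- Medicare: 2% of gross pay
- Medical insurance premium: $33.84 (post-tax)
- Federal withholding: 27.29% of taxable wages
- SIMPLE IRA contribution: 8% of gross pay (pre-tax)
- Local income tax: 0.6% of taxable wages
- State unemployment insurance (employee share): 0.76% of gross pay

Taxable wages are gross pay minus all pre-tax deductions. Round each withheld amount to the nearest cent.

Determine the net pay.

SIMPLE IRA contribution: $1493.30 × 0.08 = $119.46
Taxable wages = $1493.30 − $119.46 = $1373.84
Local income tax: $1373.84 × 0.006 = $8.24
State tax withheld: $1373.84 × 0.054 = $74.19
Federal withholding: $1373.84 × 0.2729 = $374.92
Medicare: $1493.30 × 0.02 = $29.87
State unemployment insurance (employee share): $1493.30 × 0.0076 = $11.35
Social Security tax: $1493.30 × 0.0667 = $99.60
Medical insurance premium: $33.84
Employee stock purchase plan: $68.49
Fitness reimbursement repayment: $111.32
Total deductions = $119.46 + $8.24 + $74.19 + $374.92 + $29.87 + $11.35 + $99.60 + $33.84 + $68.49 + $111.32 = $931.28
Net pay = $1493.30 − $931.28 = $562.02

$562.02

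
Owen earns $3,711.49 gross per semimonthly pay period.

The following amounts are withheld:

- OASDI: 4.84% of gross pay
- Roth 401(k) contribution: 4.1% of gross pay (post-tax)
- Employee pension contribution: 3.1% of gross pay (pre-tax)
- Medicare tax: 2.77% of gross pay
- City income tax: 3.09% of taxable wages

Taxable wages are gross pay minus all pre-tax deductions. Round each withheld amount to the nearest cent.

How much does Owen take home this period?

Employee pension contribution: $3,711.49 × 0.031 = $115.06
Taxable wages = $3,711.49 − $115.06 = $3,596.43
City income tax: $3,596.43 × 0.0309 = $111.13
OASDI: $3,711.49 × 0.0484 = $179.64
Medicare tax: $3,711.49 × 0.0277 = $102.81
Roth 401(k) contribution: $3,711.49 × 0.041 = $152.17
Total deductions = $115.06 + $111.13 + $179.64 + $102.81 + $152.17 = $660.81
Net pay = $3,711.49 − $660.81 = $3,050.68

$3,050.68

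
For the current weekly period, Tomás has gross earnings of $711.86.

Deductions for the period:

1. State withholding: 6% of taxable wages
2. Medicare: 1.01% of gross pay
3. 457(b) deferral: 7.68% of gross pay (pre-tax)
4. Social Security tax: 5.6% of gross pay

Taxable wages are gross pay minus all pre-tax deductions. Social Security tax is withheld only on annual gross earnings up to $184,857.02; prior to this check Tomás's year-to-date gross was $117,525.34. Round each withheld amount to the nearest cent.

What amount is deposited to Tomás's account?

$570.71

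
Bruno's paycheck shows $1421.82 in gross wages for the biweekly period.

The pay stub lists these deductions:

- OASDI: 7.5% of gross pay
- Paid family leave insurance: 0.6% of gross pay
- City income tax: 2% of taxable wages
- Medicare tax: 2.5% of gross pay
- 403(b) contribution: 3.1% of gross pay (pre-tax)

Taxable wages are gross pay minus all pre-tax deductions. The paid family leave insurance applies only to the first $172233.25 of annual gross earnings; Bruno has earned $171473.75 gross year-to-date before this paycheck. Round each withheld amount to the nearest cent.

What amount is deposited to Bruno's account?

$1203.44

403(b) contribution: $1421.82 × 0.031 = $44.08
Taxable wages = $1421.82 − $44.08 = $1377.74
City income tax: $1377.74 × 0.02 = $27.55
Paid family leave insurance: only $172233.25 − $171473.75 = $759.50 of this check is subject → $759.50 × 0.006 = $4.56
OASDI: $1421.82 × 0.075 = $106.64
Medicare tax: $1421.82 × 0.025 = $35.55
Total deductions = $44.08 + $27.55 + $4.56 + $106.64 + $35.55 = $218.38
Net pay = $1421.82 − $218.38 = $1203.44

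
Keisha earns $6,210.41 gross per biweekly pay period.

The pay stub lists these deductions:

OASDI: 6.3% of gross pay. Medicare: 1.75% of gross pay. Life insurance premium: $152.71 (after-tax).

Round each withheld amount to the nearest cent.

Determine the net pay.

$5,557.76

OASDI: $6,210.41 × 0.063 = $391.26
Medicare: $6,210.41 × 0.0175 = $108.68
Life insurance premium: $152.71
Total deductions = $391.26 + $108.68 + $152.71 = $652.65
Net pay = $6,210.41 − $652.65 = $5,557.76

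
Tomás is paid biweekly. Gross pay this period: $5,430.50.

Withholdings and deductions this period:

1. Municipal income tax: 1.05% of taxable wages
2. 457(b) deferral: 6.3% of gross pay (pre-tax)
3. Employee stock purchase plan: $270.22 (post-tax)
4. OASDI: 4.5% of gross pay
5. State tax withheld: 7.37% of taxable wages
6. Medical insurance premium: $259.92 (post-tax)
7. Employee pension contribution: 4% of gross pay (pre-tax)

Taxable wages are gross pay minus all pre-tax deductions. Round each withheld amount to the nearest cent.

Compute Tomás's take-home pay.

Employee pension contribution: $5,430.50 × 0.04 = $217.22
457(b) deferral: $5,430.50 × 0.063 = $342.12
Pre-tax total = $217.22 + $342.12 = $559.34
Taxable wages = $5,430.50 − $559.34 = $4,871.16
State tax withheld: $4,871.16 × 0.0737 = $359.00
Municipal income tax: $4,871.16 × 0.0105 = $51.15
OASDI: $5,430.50 × 0.045 = $244.37
Medical insurance premium: $259.92
Employee stock purchase plan: $270.22
Total deductions = $217.22 + $342.12 + $359.00 + $51.15 + $244.37 + $259.92 + $270.22 = $1,744.00
Net pay = $5,430.50 − $1,744.00 = $3,686.50

$3,686.50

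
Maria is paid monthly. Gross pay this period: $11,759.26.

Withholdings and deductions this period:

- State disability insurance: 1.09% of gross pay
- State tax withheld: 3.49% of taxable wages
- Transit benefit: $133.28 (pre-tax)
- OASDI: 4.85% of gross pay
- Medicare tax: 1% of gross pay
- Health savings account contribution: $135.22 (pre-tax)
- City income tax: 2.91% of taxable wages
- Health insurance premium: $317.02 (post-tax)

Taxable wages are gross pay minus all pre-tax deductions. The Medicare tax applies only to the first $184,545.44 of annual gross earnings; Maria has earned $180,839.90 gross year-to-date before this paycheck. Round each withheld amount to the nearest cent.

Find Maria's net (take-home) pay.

$9,702.77

Health savings account contribution: $135.22
Transit benefit: $133.28
Pre-tax total = $135.22 + $133.28 = $268.50
Taxable wages = $11,759.26 − $268.50 = $11,490.76
City income tax: $11,490.76 × 0.0291 = $334.38
State tax withheld: $11,490.76 × 0.0349 = $401.03
State disability insurance: $11,759.26 × 0.0109 = $128.18
Medicare tax: only $184,545.44 − $180,839.90 = $3,705.54 of this check is subject → $3,705.54 × 0.01 = $37.06
OASDI: $11,759.26 × 0.0485 = $570.32
Health insurance premium: $317.02
Total deductions = $135.22 + $133.28 + $334.38 + $401.03 + $128.18 + $37.06 + $570.32 + $317.02 = $2,056.49
Net pay = $11,759.26 − $2,056.49 = $9,702.77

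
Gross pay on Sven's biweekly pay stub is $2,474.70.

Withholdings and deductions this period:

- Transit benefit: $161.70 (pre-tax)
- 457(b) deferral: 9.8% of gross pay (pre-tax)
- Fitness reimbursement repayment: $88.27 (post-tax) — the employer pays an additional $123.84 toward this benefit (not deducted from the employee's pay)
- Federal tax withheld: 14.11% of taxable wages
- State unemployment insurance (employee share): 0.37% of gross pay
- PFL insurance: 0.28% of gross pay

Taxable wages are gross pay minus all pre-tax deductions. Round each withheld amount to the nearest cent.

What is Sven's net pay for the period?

$1,673.98

457(b) deferral: $2,474.70 × 0.098 = $242.52
Transit benefit: $161.70
Pre-tax total = $242.52 + $161.70 = $404.22
Taxable wages = $2,474.70 − $404.22 = $2,070.48
Federal tax withheld: $2,070.48 × 0.1411 = $292.14
State unemployment insurance (employee share): $2,474.70 × 0.0037 = $9.16
PFL insurance: $2,474.70 × 0.0028 = $6.93
Fitness reimbursement repayment: $88.27
(Employer's $123.84 toward fitness reimbursement repayment is not withheld from the employee.)
Total deductions = $242.52 + $161.70 + $292.14 + $9.16 + $6.93 + $88.27 = $800.72
Net pay = $2,474.70 − $800.72 = $1,673.98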